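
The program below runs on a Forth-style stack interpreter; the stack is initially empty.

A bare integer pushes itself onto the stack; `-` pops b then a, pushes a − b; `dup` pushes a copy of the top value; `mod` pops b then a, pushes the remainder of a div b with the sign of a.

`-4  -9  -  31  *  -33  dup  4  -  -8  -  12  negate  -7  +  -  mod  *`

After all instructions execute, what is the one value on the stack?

-4      -4
-9      -4 -9
-       5
31      5 31
*       155
-33     155 -33
dup     155 -33 -33
4       155 -33 -33 4
-       155 -33 -37
-8      155 -33 -37 -8
-       155 -33 -29
12      155 -33 -29 12
negate  155 -33 -29 -12
-7      155 -33 -29 -12 -7
+       155 -33 -29 -19
-       155 -33 -10
mod     155 -3
*       -465

-465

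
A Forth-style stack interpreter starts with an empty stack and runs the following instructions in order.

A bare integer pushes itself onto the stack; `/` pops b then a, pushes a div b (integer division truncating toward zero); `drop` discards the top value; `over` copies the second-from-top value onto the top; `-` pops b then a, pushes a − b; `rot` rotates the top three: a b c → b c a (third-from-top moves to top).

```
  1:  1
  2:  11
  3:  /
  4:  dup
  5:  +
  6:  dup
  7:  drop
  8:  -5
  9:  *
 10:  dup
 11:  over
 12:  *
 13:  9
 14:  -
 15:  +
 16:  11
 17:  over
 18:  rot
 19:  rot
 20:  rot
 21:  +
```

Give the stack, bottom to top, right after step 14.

1    → [1]
11   → [1, 11]
/    → [0]
dup  → [0, 0]
+    → [0]
dup  → [0, 0]
drop → [0]
-5   → [0, -5]
*    → [0]
dup  → [0, 0]
over → [0, 0, 0]
*    → [0, 0]
9    → [0, 0, 9]
-    → [0, -9]

[0, -9]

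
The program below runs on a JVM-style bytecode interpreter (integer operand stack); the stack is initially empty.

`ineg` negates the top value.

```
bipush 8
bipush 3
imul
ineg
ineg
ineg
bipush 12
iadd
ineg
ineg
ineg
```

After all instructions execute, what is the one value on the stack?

12

bipush 8  → [8]
bipush 3  → [8, 3]
imul      → [24]
ineg      → [-24]
ineg      → [24]
ineg      → [-24]
bipush 12 → [-24, 12]
iadd      → [-12]
ineg      → [12]
ineg      → [-12]
ineg      → [12]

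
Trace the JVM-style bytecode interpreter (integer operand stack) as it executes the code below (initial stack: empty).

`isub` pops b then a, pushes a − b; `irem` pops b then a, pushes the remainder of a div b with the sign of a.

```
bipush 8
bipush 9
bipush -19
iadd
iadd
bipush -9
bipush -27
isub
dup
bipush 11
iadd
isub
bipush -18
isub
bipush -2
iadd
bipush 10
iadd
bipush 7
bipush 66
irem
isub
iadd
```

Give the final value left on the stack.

bipush 8    8
bipush 9    8 9
bipush -19  8 9 -19
iadd        8 -10
iadd        -2
bipush -9   -2 -9
bipush -27  -2 -9 -27
isub        -2 18
dup         -2 18 18
bipush 11   -2 18 18 11
iadd        -2 18 29
isub        -2 -11
bipush -18  -2 -11 -18
isub        -2 7
bipush -2   -2 7 -2
iadd        -2 5
bipush 10   -2 5 10
iadd        -2 15
bipush 7    -2 15 7
bipush 66   -2 15 7 66
irem        -2 15 7
isub        -2 8
iadd        6

6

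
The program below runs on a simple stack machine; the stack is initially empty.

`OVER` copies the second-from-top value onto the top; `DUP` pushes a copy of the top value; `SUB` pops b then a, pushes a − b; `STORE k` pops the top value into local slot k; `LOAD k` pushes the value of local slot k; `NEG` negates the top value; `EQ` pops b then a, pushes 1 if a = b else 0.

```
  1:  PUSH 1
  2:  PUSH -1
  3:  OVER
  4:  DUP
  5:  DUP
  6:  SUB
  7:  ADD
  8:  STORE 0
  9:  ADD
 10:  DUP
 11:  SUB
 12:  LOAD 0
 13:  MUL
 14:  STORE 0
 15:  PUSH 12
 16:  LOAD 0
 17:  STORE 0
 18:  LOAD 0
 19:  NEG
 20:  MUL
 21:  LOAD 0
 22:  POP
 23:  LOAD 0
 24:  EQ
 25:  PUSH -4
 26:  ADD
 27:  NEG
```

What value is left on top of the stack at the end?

PUSH 1  : [1]
PUSH -1 : [1, -1]
OVER    : [1, -1, 1]
DUP     : [1, -1, 1, 1]
DUP     : [1, -1, 1, 1, 1]
SUB     : [1, -1, 1, 0]
ADD     : [1, -1, 1]
STORE 0 : [1, -1]
ADD     : [0]
DUP     : [0, 0]
SUB     : [0]
LOAD 0  : [0, 1]
MUL     : [0]
STORE 0 : []
PUSH 12 : [12]
LOAD 0  : [12, 0]
STORE 0 : [12]
LOAD 0  : [12, 0]
NEG     : [12, 0]
MUL     : [0]
LOAD 0  : [0, 0]
POP     : [0]
LOAD 0  : [0, 0]
EQ      : [1]
PUSH -4 : [1, -4]
ADD     : [-3]
NEG     : [3]

3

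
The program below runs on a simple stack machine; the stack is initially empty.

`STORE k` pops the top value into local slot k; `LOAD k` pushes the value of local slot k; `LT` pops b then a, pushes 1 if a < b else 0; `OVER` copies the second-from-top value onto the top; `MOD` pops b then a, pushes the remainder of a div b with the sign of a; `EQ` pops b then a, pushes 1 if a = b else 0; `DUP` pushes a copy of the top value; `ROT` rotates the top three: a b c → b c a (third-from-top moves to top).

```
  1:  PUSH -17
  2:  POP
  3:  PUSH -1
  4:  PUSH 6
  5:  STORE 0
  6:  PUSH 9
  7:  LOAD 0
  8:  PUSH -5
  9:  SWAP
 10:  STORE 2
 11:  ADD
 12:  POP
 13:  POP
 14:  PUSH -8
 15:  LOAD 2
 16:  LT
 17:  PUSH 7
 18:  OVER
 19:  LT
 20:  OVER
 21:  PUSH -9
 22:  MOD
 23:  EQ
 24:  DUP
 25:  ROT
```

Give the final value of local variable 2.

6

PUSH -17 -> [-17]
POP      -> []
PUSH -1  -> [-1]
PUSH 6   -> [-1, 6]
STORE 0  -> [-1]
PUSH 9   -> [-1, 9]
LOAD 0   -> [-1, 9, 6]
PUSH -5  -> [-1, 9, 6, -5]
SWAP     -> [-1, 9, -5, 6]
STORE 2  -> [-1, 9, -5]
ADD      -> [-1, 4]
POP      -> [-1]
POP      -> []
PUSH -8  -> [-8]
LOAD 2   -> [-8, 6]
LT       -> [1]
PUSH 7   -> [1, 7]
OVER     -> [1, 7, 1]
LT       -> [1, 0]
OVER     -> [1, 0, 1]
PUSH -9  -> [1, 0, 1, -9]
MOD      -> [1, 0, 1]
EQ       -> [1, 0]
DUP      -> [1, 0, 0]
ROT      -> [0, 0, 1]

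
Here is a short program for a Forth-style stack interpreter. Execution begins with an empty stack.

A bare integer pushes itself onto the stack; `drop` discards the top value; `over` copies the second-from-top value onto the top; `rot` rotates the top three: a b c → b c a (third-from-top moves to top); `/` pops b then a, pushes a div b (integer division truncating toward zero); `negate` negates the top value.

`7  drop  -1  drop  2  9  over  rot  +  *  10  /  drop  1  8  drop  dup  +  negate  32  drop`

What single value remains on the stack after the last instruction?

7      → 7
drop   → (empty)
-1     → -1
drop   → (empty)
2      → 2
9      → 2 9
over   → 2 9 2
rot    → 9 2 2
+      → 9 4
*      → 36
10     → 36 10
/      → 3
drop   → (empty)
1      → 1
8      → 1 8
drop   → 1
dup    → 1 1
+      → 2
negate → -2
32     → -2 32
drop   → -2

-2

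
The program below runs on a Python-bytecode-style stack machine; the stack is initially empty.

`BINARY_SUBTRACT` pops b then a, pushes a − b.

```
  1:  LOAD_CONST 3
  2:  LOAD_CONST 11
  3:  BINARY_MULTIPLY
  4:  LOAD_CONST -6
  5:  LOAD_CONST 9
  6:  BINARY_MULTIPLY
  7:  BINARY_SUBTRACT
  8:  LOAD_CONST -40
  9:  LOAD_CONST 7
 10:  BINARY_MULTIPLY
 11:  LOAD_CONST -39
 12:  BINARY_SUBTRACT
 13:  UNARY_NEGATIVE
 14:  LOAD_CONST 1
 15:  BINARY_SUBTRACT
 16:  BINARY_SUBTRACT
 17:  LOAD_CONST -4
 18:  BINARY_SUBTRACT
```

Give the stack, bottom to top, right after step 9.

[87, -40, 7]

LOAD_CONST 3    -> [3]
LOAD_CONST 11   -> [3, 11]
BINARY_MULTIPLY -> [33]
LOAD_CONST -6   -> [33, -6]
LOAD_CONST 9    -> [33, -6, 9]
BINARY_MULTIPLY -> [33, -54]
BINARY_SUBTRACT -> [87]
LOAD_CONST -40  -> [87, -40]
LOAD_CONST 7    -> [87, -40, 7]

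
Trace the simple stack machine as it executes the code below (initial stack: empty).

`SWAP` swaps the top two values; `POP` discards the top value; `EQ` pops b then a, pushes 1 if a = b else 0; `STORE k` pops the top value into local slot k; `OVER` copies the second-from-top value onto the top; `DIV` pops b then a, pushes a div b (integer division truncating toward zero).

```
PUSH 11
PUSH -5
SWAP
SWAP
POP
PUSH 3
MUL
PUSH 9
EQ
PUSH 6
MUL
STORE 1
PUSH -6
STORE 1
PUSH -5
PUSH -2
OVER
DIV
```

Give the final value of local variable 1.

PUSH 11 -> [11]
PUSH -5 -> [11, -5]
SWAP    -> [-5, 11]
SWAP    -> [11, -5]
POP     -> [11]
PUSH 3  -> [11, 3]
MUL     -> [33]
PUSH 9  -> [33, 9]
EQ      -> [0]
PUSH 6  -> [0, 6]
MUL     -> [0]
STORE 1 -> []
PUSH -6 -> [-6]
STORE 1 -> []
PUSH -5 -> [-5]
PUSH -2 -> [-5, -2]
OVER    -> [-5, -2, -5]
DIV     -> [-5, 0]

-6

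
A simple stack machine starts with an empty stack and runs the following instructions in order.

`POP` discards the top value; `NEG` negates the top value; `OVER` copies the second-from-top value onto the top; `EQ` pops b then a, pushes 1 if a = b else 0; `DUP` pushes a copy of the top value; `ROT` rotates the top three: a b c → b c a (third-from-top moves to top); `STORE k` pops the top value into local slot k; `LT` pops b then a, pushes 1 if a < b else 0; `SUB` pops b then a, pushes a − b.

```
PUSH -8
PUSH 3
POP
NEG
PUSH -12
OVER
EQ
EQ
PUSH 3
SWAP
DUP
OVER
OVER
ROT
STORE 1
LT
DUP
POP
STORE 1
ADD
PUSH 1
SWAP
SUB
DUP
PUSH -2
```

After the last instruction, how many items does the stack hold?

3

PUSH -8  → -8
PUSH 3   → -8 3
POP      → -8
NEG      → 8
PUSH -12 → 8 -12
OVER     → 8 -12 8
EQ       → 8 0
EQ       → 0
PUSH 3   → 0 3
SWAP     → 3 0
DUP      → 3 0 0
OVER     → 3 0 0 0
OVER     → 3 0 0 0 0
ROT      → 3 0 0 0 0
STORE 1  → 3 0 0 0
LT       → 3 0 0
DUP      → 3 0 0 0
POP      → 3 0 0
STORE 1  → 3 0
ADD      → 3
PUSH 1   → 3 1
SWAP     → 1 3
SUB      → -2
DUP      → -2 -2
PUSH -2  → -2 -2 -2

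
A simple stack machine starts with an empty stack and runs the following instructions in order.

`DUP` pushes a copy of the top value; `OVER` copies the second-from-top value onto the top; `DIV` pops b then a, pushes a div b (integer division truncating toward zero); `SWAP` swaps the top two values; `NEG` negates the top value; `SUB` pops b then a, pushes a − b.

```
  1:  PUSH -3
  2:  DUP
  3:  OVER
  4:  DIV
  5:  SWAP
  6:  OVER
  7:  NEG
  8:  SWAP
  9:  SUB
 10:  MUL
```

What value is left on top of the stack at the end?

2

PUSH -3  [-3]
DUP      [-3, -3]
OVER     [-3, -3, -3]
DIV      [-3, 1]
SWAP     [1, -3]
OVER     [1, -3, 1]
NEG      [1, -3, -1]
SWAP     [1, -1, -3]
SUB      [1, 2]
MUL      [2]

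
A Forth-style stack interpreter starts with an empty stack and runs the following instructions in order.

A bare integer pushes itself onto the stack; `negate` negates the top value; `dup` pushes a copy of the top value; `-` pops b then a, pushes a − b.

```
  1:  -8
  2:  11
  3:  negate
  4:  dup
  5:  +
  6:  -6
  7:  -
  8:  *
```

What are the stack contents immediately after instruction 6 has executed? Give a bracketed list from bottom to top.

-8     -> -8
11     -> -8 11
negate -> -8 -11
dup    -> -8 -11 -11
+      -> -8 -22
-6     -> -8 -22 -6

[-8, -22, -6]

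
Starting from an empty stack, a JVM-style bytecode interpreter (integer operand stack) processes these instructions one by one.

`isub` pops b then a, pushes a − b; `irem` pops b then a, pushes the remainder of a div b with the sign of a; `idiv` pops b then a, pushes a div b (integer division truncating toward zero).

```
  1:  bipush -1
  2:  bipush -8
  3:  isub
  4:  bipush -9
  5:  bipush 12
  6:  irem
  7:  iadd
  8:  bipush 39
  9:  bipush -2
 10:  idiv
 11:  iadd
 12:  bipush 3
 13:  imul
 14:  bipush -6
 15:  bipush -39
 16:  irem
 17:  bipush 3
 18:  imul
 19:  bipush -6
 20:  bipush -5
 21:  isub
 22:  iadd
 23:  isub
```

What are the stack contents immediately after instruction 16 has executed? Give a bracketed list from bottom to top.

bipush -1   [-1]
bipush -8   [-1, -8]
isub        [7]
bipush -9   [7, -9]
bipush 12   [7, -9, 12]
irem        [7, -9]
iadd        [-2]
bipush 39   [-2, 39]
bipush -2   [-2, 39, -2]
idiv        [-2, -19]
iadd        [-21]
bipush 3    [-21, 3]
imul        [-63]
bipush -6   [-63, -6]
bipush -39  [-63, -6, -39]
irem        [-63, -6]

[-63, -6]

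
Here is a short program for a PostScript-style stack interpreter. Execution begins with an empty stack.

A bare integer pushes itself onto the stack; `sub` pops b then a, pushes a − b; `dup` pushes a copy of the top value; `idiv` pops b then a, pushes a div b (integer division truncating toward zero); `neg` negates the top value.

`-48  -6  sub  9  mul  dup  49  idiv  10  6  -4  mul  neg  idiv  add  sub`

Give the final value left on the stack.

-48  -> [-48]
-6   -> [-48, -6]
sub  -> [-42]
9    -> [-42, 9]
mul  -> [-378]
dup  -> [-378, -378]
49   -> [-378, -378, 49]
idiv -> [-378, -7]
10   -> [-378, -7, 10]
6    -> [-378, -7, 10, 6]
-4   -> [-378, -7, 10, 6, -4]
mul  -> [-378, -7, 10, -24]
neg  -> [-378, -7, 10, 24]
idiv -> [-378, -7, 0]
add  -> [-378, -7]
sub  -> [-371]

-371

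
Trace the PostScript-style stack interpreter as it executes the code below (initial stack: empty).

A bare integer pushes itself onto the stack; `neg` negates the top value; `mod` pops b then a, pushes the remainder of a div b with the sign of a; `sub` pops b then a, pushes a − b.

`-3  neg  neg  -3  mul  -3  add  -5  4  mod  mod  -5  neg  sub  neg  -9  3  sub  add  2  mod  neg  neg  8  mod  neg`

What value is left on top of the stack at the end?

1

-3  : -3
neg : 3
neg : -3
-3  : -3 -3
mul : 9
-3  : 9 -3
add : 6
-5  : 6 -5
4   : 6 -5 4
mod : 6 -1
mod : 0
-5  : 0 -5
neg : 0 5
sub : -5
neg : 5
-9  : 5 -9
3   : 5 -9 3
sub : 5 -12
add : -7
2   : -7 2
mod : -1
neg : 1
neg : -1
8   : -1 8
mod : -1
neg : 1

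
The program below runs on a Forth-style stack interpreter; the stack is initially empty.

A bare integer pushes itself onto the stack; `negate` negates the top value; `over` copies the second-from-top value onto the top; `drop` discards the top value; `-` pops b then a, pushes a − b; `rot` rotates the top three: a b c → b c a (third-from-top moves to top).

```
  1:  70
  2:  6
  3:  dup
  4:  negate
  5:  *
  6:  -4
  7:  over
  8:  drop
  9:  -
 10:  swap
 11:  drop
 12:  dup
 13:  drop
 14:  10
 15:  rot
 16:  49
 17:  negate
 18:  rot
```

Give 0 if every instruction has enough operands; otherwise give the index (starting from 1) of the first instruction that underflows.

70     → [70]
6      → [70, 6]
dup    → [70, 6, 6]
negate → [70, 6, -6]
*      → [70, -36]
-4     → [70, -36, -4]
over   → [70, -36, -4, -36]
drop   → [70, -36, -4]
-      → [70, -32]
swap   → [-32, 70]
drop   → [-32]
dup    → [-32, -32]
drop   → [-32]
10     → [-32, 10]
rot  — needs 3 operands, stack has 2 → underflow

15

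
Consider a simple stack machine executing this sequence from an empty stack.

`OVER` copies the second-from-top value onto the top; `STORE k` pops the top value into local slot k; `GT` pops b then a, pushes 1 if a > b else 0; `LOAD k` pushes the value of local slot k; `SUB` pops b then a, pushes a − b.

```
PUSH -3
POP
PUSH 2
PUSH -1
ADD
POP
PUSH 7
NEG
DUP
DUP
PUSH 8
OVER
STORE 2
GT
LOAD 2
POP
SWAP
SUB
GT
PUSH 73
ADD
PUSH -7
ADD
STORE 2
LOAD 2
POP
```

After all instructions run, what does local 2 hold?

66

PUSH -3 → -3
POP     → (empty)
PUSH 2  → 2
PUSH -1 → 2 -1
ADD     → 1
POP     → (empty)
PUSH 7  → 7
NEG     → -7
DUP     → -7 -7
DUP     → -7 -7 -7
PUSH 8  → -7 -7 -7 8
OVER    → -7 -7 -7 8 -7
STORE 2 → -7 -7 -7 8
GT      → -7 -7 0
LOAD 2  → -7 -7 0 -7
POP     → -7 -7 0
SWAP    → -7 0 -7
SUB     → -7 7
GT      → 0
PUSH 73 → 0 73
ADD     → 73
PUSH -7 → 73 -7
ADD     → 66
STORE 2 → (empty)
LOAD 2  → 66
POP     → (empty)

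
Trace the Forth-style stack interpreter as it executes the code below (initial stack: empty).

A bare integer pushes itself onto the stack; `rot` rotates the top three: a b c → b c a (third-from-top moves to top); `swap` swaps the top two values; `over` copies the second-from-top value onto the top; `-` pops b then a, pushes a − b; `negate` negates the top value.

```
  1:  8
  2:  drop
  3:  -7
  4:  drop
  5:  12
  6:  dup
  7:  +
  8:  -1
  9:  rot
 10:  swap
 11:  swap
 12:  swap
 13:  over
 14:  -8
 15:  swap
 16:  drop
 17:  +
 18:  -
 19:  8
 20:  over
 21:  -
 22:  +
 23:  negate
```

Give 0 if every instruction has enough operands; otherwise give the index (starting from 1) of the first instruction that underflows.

9

8     8
drop  (empty)
-7    -7
drop  (empty)
12    12
dup   12 12
+     24
-1    24 -1
rot  — needs 3 operands, stack has 2 → underflow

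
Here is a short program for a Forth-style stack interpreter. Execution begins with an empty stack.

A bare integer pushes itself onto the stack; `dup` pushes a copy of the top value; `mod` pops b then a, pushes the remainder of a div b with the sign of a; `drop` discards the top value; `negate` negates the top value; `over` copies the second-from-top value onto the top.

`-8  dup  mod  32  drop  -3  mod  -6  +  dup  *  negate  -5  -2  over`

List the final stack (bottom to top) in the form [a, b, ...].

[-36, -5, -2, -5]

-8     -> -8
dup    -> -8 -8
mod    -> 0
32     -> 0 32
drop   -> 0
-3     -> 0 -3
mod    -> 0
-6     -> 0 -6
+      -> -6
dup    -> -6 -6
*      -> 36
negate -> -36
-5     -> -36 -5
-2     -> -36 -5 -2
over   -> -36 -5 -2 -5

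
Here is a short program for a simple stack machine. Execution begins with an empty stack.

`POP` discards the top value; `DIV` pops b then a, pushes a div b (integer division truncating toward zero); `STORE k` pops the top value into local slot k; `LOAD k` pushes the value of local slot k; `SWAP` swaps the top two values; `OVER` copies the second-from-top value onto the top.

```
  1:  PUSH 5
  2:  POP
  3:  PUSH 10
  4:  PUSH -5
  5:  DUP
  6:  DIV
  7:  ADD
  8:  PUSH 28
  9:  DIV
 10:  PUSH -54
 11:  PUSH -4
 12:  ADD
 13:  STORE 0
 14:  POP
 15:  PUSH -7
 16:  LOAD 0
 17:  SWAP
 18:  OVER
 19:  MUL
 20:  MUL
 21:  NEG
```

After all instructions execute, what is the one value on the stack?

23548

PUSH 5   → [5]
POP      → []
PUSH 10  → [10]
PUSH -5  → [10, -5]
DUP      → [10, -5, -5]
DIV      → [10, 1]
ADD      → [11]
PUSH 28  → [11, 28]
DIV      → [0]
PUSH -54 → [0, -54]
PUSH -4  → [0, -54, -4]
ADD      → [0, -58]
STORE 0  → [0]
POP      → []
PUSH -7  → [-7]
LOAD 0   → [-7, -58]
SWAP     → [-58, -7]
OVER     → [-58, -7, -58]
MUL      → [-58, 406]
MUL      → [-23548]
NEG      → [23548]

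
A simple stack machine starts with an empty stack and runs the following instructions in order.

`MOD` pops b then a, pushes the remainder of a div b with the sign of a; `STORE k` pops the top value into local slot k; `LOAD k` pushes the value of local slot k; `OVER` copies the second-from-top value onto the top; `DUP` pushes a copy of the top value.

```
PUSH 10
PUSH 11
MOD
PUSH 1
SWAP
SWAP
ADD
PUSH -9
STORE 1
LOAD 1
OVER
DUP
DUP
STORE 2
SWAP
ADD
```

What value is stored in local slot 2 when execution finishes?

PUSH 10  [10]
PUSH 11  [10, 11]
MOD      [10]
PUSH 1   [10, 1]
SWAP     [1, 10]
SWAP     [10, 1]
ADD      [11]
PUSH -9  [11, -9]
STORE 1  [11]
LOAD 1   [11, -9]
OVER     [11, -9, 11]
DUP      [11, -9, 11, 11]
DUP      [11, -9, 11, 11, 11]
STORE 2  [11, -9, 11, 11]
SWAP     [11, -9, 11, 11]
ADD      [11, -9, 22]

11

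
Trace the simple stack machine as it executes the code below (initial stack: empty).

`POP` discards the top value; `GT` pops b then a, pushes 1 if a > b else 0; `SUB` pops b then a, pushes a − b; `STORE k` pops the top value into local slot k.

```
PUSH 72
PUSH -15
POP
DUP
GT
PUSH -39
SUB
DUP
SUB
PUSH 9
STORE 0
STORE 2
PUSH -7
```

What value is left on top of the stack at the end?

PUSH 72  : 72
PUSH -15 : 72 -15
POP      : 72
DUP      : 72 72
GT       : 0
PUSH -39 : 0 -39
SUB      : 39
DUP      : 39 39
SUB      : 0
PUSH 9   : 0 9
STORE 0  : 0
STORE 2  : (empty)
PUSH -7  : -7

-7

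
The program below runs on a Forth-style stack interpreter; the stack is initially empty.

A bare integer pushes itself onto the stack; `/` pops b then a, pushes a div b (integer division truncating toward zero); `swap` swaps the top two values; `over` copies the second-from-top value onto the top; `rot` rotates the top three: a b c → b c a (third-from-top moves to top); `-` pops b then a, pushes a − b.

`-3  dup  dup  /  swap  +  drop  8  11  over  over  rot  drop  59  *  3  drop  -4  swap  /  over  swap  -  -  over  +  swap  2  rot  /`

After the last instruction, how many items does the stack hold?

-3    -3
dup   -3 -3
dup   -3 -3 -3
/     -3 1
swap  1 -3
+     -2
drop  (empty)
8     8
11    8 11
over  8 11 8
over  8 11 8 11
rot   8 8 11 11
drop  8 8 11
59    8 8 11 59
*     8 8 649
3     8 8 649 3
drop  8 8 649
-4    8 8 649 -4
swap  8 8 -4 649
/     8 8 0
over  8 8 0 8
swap  8 8 8 0
-     8 8 8
-     8 0
over  8 0 8
+     8 8
swap  8 8
2     8 8 2
rot   8 2 8
/     8 0

2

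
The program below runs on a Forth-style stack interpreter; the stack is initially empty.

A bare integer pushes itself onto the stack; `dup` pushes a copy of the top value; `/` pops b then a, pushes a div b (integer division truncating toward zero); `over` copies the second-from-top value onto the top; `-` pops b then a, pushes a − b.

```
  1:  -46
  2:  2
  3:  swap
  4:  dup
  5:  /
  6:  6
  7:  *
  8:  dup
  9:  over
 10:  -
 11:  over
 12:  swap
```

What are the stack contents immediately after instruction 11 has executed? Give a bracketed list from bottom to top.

[2, 6, 0, 6]

-46   [-46]
2     [-46, 2]
swap  [2, -46]
dup   [2, -46, -46]
/     [2, 1]
6     [2, 1, 6]
*     [2, 6]
dup   [2, 6, 6]
over  [2, 6, 6, 6]
-     [2, 6, 0]
over  [2, 6, 0, 6]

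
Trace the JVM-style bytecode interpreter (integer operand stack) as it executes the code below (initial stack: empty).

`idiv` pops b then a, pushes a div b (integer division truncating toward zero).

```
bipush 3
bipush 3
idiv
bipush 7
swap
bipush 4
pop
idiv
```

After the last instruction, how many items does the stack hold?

1

bipush 3 → 3
bipush 3 → 3 3
idiv     → 1
bipush 7 → 1 7
swap     → 7 1
bipush 4 → 7 1 4
pop      → 7 1
idiv     → 7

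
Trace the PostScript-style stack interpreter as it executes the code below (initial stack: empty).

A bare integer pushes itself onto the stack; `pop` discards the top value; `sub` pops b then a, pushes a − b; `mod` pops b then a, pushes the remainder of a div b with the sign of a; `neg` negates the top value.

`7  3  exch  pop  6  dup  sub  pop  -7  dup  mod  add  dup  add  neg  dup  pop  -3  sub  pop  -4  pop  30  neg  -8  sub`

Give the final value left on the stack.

-22

7    -> [7]
3    -> [7, 3]
exch -> [3, 7]
pop  -> [3]
6    -> [3, 6]
dup  -> [3, 6, 6]
sub  -> [3, 0]
pop  -> [3]
-7   -> [3, -7]
dup  -> [3, -7, -7]
mod  -> [3, 0]
add  -> [3]
dup  -> [3, 3]
add  -> [6]
neg  -> [-6]
dup  -> [-6, -6]
pop  -> [-6]
-3   -> [-6, -3]
sub  -> [-3]
pop  -> []
-4   -> [-4]
pop  -> []
30   -> [30]
neg  -> [-30]
-8   -> [-30, -8]
sub  -> [-22]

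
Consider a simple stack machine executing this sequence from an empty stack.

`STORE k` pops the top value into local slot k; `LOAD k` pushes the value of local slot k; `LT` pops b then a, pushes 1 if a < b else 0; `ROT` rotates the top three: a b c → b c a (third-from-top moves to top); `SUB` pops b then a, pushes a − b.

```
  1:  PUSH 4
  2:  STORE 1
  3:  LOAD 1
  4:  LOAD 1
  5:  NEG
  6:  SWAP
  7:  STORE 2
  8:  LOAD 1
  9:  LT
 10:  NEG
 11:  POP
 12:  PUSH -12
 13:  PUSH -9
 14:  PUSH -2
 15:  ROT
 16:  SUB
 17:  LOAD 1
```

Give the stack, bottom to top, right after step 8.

[-4, 4]

PUSH 4   [4]
STORE 1  []
LOAD 1   [4]
LOAD 1   [4, 4]
NEG      [4, -4]
SWAP     [-4, 4]
STORE 2  [-4]
LOAD 1   [-4, 4]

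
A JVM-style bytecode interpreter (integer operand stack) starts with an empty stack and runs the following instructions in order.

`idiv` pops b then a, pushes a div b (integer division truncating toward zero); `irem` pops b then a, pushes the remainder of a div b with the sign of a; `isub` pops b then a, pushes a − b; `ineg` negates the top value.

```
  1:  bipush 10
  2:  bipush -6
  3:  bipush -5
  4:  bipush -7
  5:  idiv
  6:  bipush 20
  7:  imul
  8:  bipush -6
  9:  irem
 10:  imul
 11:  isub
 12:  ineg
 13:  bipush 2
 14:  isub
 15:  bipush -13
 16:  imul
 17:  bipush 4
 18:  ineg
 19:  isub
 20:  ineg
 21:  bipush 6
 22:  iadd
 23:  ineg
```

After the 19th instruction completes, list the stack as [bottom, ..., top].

[160]

bipush 10   [10]
bipush -6   [10, -6]
bipush -5   [10, -6, -5]
bipush -7   [10, -6, -5, -7]
idiv        [10, -6, 0]
bipush 20   [10, -6, 0, 20]
imul        [10, -6, 0]
bipush -6   [10, -6, 0, -6]
irem        [10, -6, 0]
imul        [10, 0]
isub        [10]
ineg        [-10]
bipush 2    [-10, 2]
isub        [-12]
bipush -13  [-12, -13]
imul        [156]
bipush 4    [156, 4]
ineg        [156, -4]
isub        [160]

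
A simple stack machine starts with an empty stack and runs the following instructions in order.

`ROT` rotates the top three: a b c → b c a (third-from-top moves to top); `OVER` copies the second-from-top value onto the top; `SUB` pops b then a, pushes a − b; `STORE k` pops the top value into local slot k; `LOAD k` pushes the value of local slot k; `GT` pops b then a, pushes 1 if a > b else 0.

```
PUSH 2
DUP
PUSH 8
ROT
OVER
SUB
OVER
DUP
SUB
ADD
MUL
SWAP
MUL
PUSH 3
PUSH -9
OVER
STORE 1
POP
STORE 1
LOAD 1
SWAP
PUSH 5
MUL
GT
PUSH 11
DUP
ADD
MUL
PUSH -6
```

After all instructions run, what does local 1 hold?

3

PUSH 2  → [2]
DUP     → [2, 2]
PUSH 8  → [2, 2, 8]
ROT     → [2, 8, 2]
OVER    → [2, 8, 2, 8]
SUB     → [2, 8, -6]
OVER    → [2, 8, -6, 8]
DUP     → [2, 8, -6, 8, 8]
SUB     → [2, 8, -6, 0]
ADD     → [2, 8, -6]
MUL     → [2, -48]
SWAP    → [-48, 2]
MUL     → [-96]
PUSH 3  → [-96, 3]
PUSH -9 → [-96, 3, -9]
OVER    → [-96, 3, -9, 3]
STORE 1 → [-96, 3, -9]
POP     → [-96, 3]
STORE 1 → [-96]
LOAD 1  → [-96, 3]
SWAP    → [3, -96]
PUSH 5  → [3, -96, 5]
MUL     → [3, -480]
GT      → [1]
PUSH 11 → [1, 11]
DUP     → [1, 11, 11]
ADD     → [1, 22]
MUL     → [22]
PUSH -6 → [22, -6]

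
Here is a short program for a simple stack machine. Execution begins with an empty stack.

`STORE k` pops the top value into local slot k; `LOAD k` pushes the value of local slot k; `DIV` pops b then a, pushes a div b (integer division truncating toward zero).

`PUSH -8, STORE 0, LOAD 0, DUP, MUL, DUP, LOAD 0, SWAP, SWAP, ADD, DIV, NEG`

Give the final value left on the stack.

-1

PUSH -8 -> -8
STORE 0 -> (empty)
LOAD 0  -> -8
DUP     -> -8 -8
MUL     -> 64
DUP     -> 64 64
LOAD 0  -> 64 64 -8
SWAP    -> 64 -8 64
SWAP    -> 64 64 -8
ADD     -> 64 56
DIV     -> 1
NEG     -> -1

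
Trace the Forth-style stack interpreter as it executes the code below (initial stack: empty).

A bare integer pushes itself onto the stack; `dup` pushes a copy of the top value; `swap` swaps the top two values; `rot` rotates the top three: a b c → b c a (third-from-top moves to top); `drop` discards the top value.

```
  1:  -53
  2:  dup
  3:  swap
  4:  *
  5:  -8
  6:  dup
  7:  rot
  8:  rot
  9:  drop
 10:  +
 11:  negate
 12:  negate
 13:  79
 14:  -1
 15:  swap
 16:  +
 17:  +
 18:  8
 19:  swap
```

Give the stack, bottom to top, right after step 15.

[2801, -1, 79]

-53     [-53]
dup     [-53, -53]
swap    [-53, -53]
*       [2809]
-8      [2809, -8]
dup     [2809, -8, -8]
rot     [-8, -8, 2809]
rot     [-8, 2809, -8]
drop    [-8, 2809]
+       [2801]
negate  [-2801]
negate  [2801]
79      [2801, 79]
-1      [2801, 79, -1]
swap    [2801, -1, 79]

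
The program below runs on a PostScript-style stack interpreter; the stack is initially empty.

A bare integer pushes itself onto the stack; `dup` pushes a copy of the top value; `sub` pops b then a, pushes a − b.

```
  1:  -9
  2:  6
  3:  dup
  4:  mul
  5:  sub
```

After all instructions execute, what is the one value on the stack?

-45

-9  : [-9]
6   : [-9, 6]
dup : [-9, 6, 6]
mul : [-9, 36]
sub : [-45]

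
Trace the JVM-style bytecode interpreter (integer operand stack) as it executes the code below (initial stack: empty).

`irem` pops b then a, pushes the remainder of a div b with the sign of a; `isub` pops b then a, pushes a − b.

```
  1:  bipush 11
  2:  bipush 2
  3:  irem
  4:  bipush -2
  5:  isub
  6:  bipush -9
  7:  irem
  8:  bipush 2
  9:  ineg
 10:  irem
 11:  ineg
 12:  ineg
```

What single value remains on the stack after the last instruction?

1

bipush 11 -> [11]
bipush 2  -> [11, 2]
irem      -> [1]
bipush -2 -> [1, -2]
isub      -> [3]
bipush -9 -> [3, -9]
irem      -> [3]
bipush 2  -> [3, 2]
ineg      -> [3, -2]
irem      -> [1]
ineg      -> [-1]
ineg      -> [1]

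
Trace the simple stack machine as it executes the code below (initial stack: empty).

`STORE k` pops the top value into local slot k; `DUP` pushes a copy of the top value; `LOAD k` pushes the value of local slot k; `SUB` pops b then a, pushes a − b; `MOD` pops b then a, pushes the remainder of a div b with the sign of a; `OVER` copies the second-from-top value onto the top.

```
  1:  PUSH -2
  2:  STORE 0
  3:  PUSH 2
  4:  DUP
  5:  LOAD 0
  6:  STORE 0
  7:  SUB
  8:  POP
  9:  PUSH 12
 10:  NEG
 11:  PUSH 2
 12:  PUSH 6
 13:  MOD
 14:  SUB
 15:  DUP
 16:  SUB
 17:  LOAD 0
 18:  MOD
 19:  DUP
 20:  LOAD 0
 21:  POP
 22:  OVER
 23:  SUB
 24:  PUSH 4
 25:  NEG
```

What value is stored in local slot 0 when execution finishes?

-2

PUSH -2 -> -2
STORE 0 -> (empty)
PUSH 2  -> 2
DUP     -> 2 2
LOAD 0  -> 2 2 -2
STORE 0 -> 2 2
SUB     -> 0
POP     -> (empty)
PUSH 12 -> 12
NEG     -> -12
PUSH 2  -> -12 2
PUSH 6  -> -12 2 6
MOD     -> -12 2
SUB     -> -14
DUP     -> -14 -14
SUB     -> 0
LOAD 0  -> 0 -2
MOD     -> 0
DUP     -> 0 0
LOAD 0  -> 0 0 -2
POP     -> 0 0
OVER    -> 0 0 0
SUB     -> 0 0
PUSH 4  -> 0 0 4
NEG     -> 0 0 -4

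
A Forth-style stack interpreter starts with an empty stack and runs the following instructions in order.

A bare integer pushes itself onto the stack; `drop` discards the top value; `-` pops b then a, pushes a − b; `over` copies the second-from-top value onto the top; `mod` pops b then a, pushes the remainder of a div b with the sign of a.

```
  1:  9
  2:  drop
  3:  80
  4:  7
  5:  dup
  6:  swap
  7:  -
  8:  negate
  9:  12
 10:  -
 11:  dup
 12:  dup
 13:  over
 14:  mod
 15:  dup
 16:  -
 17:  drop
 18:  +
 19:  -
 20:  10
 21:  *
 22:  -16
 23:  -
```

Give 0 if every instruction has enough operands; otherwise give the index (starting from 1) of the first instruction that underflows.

9      : 9
drop   : (empty)
80     : 80
7      : 80 7
dup    : 80 7 7
swap   : 80 7 7
-      : 80 0
negate : 80 0
12     : 80 0 12
-      : 80 -12
dup    : 80 -12 -12
dup    : 80 -12 -12 -12
over   : 80 -12 -12 -12 -12
mod    : 80 -12 -12 0
dup    : 80 -12 -12 0 0
-      : 80 -12 -12 0
drop   : 80 -12 -12
+      : 80 -24
-      : 104
10     : 104 10
*      : 1040
-16    : 1040 -16
-      : 1056

0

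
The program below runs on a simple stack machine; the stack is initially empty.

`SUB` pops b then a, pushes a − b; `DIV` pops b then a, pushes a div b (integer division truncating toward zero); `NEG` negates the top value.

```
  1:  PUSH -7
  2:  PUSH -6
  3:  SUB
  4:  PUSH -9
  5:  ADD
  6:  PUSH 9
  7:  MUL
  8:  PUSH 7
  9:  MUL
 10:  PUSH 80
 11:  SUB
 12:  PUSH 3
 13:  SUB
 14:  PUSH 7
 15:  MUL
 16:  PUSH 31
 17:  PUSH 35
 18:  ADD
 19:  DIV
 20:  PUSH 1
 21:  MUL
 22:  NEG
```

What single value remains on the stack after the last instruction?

PUSH -7 : [-7]
PUSH -6 : [-7, -6]
SUB     : [-1]
PUSH -9 : [-1, -9]
ADD     : [-10]
PUSH 9  : [-10, 9]
MUL     : [-90]
PUSH 7  : [-90, 7]
MUL     : [-630]
PUSH 80 : [-630, 80]
SUB     : [-710]
PUSH 3  : [-710, 3]
SUB     : [-713]
PUSH 7  : [-713, 7]
MUL     : [-4991]
PUSH 31 : [-4991, 31]
PUSH 35 : [-4991, 31, 35]
ADD     : [-4991, 66]
DIV     : [-75]
PUSH 1  : [-75, 1]
MUL     : [-75]
NEG     : [75]

75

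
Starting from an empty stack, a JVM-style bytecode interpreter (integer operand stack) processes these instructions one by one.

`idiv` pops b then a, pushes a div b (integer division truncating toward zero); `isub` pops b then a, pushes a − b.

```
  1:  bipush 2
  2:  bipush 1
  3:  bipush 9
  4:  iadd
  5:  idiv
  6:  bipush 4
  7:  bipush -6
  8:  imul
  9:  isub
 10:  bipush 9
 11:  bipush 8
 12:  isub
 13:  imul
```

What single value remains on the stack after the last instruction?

bipush 2  : 2
bipush 1  : 2 1
bipush 9  : 2 1 9
iadd      : 2 10
idiv      : 0
bipush 4  : 0 4
bipush -6 : 0 4 -6
imul      : 0 -24
isub      : 24
bipush 9  : 24 9
bipush 8  : 24 9 8
isub      : 24 1
imul      : 24

24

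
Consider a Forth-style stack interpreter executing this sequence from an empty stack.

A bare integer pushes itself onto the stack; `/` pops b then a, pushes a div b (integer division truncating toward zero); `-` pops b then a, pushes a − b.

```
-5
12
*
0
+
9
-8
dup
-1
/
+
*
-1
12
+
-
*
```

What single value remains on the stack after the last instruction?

660

-5   -5
12   -5 12
*    -60
0    -60 0
+    -60
9    -60 9
-8   -60 9 -8
dup  -60 9 -8 -8
-1   -60 9 -8 -8 -1
/    -60 9 -8 8
+    -60 9 0
*    -60 0
-1   -60 0 -1
12   -60 0 -1 12
+    -60 0 11
-    -60 -11
*    660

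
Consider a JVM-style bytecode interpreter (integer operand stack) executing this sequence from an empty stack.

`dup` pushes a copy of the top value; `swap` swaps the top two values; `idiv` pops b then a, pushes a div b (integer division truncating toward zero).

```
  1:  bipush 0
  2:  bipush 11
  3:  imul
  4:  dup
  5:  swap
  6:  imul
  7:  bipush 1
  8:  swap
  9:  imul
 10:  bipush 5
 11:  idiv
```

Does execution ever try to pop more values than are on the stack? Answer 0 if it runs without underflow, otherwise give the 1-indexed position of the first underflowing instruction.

bipush 0  : [0]
bipush 11 : [0, 11]
imul      : [0]
dup       : [0, 0]
swap      : [0, 0]
imul      : [0]
bipush 1  : [0, 1]
swap      : [1, 0]
imul      : [0]
bipush 5  : [0, 5]
idiv      : [0]

0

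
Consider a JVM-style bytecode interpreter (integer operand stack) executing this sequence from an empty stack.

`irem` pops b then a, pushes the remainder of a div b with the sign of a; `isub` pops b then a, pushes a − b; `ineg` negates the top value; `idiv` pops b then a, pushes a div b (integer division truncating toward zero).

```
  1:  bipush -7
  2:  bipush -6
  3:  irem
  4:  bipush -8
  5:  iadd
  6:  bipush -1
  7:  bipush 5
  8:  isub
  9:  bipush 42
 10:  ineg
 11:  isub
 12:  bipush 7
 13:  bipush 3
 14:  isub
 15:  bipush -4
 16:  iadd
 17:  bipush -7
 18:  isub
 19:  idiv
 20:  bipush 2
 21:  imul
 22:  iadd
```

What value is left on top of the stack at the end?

1

bipush -7  -7
bipush -6  -7 -6
irem       -1
bipush -8  -1 -8
iadd       -9
bipush -1  -9 -1
bipush 5   -9 -1 5
isub       -9 -6
bipush 42  -9 -6 42
ineg       -9 -6 -42
isub       -9 36
bipush 7   -9 36 7
bipush 3   -9 36 7 3
isub       -9 36 4
bipush -4  -9 36 4 -4
iadd       -9 36 0
bipush -7  -9 36 0 -7
isub       -9 36 7
idiv       -9 5
bipush 2   -9 5 2
imul       -9 10
iadd       1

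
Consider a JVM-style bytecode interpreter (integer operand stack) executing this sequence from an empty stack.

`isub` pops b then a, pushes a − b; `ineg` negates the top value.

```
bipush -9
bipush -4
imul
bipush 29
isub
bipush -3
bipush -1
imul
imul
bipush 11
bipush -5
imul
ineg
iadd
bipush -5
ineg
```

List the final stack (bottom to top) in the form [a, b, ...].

[76, 5]

bipush -9 : [-9]
bipush -4 : [-9, -4]
imul      : [36]
bipush 29 : [36, 29]
isub      : [7]
bipush -3 : [7, -3]
bipush -1 : [7, -3, -1]
imul      : [7, 3]
imul      : [21]
bipush 11 : [21, 11]
bipush -5 : [21, 11, -5]
imul      : [21, -55]
ineg      : [21, 55]
iadd      : [76]
bipush -5 : [76, -5]
ineg      : [76, 5]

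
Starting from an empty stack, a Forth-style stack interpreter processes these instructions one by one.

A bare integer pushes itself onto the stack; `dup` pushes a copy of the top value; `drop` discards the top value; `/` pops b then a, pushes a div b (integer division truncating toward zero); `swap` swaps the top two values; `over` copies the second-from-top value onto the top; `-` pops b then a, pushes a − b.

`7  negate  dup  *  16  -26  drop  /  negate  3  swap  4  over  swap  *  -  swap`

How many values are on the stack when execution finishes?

7       [7]
negate  [-7]
dup     [-7, -7]
*       [49]
16      [49, 16]
-26     [49, 16, -26]
drop    [49, 16]
/       [3]
negate  [-3]
3       [-3, 3]
swap    [3, -3]
4       [3, -3, 4]
over    [3, -3, 4, -3]
swap    [3, -3, -3, 4]
*       [3, -3, -12]
-       [3, 9]
swap    [9, 3]

2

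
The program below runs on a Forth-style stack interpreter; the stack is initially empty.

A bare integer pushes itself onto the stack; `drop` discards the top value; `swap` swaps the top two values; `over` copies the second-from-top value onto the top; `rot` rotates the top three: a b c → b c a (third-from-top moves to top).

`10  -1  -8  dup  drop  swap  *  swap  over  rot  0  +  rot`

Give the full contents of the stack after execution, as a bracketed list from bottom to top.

10   -> [10]
-1   -> [10, -1]
-8   -> [10, -1, -8]
dup  -> [10, -1, -8, -8]
drop -> [10, -1, -8]
swap -> [10, -8, -1]
*    -> [10, 8]
swap -> [8, 10]
over -> [8, 10, 8]
rot  -> [10, 8, 8]
0    -> [10, 8, 8, 0]
+    -> [10, 8, 8]
rot  -> [8, 8, 10]

[8, 8, 10]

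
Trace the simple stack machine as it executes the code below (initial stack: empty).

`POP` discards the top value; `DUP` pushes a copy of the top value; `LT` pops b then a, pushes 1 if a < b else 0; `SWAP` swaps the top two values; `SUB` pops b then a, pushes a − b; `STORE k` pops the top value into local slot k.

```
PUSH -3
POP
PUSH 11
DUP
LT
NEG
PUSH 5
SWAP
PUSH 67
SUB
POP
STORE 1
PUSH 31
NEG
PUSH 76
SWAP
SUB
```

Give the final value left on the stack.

PUSH -3  [-3]
POP      []
PUSH 11  [11]
DUP      [11, 11]
LT       [0]
NEG      [0]
PUSH 5   [0, 5]
SWAP     [5, 0]
PUSH 67  [5, 0, 67]
SUB      [5, -67]
POP      [5]
STORE 1  []
PUSH 31  [31]
NEG      [-31]
PUSH 76  [-31, 76]
SWAP     [76, -31]
SUB      [107]

107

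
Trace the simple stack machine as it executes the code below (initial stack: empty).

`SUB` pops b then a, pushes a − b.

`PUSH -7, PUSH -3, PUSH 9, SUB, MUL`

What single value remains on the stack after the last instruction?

PUSH -7 → -7
PUSH -3 → -7 -3
PUSH 9  → -7 -3 9
SUB     → -7 -12
MUL     → 84

84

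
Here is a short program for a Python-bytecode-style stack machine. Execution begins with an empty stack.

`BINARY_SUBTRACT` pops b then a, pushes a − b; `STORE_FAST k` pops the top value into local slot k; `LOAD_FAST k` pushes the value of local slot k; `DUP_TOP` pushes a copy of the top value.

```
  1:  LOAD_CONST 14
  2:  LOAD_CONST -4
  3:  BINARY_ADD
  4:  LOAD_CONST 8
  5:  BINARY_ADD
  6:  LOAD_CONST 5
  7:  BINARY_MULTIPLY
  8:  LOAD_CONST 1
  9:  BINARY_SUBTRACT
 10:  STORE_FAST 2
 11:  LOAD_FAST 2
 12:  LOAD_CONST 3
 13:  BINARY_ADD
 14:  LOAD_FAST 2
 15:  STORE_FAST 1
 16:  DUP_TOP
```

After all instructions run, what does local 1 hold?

LOAD_CONST 14   → [14]
LOAD_CONST -4   → [14, -4]
BINARY_ADD      → [10]
LOAD_CONST 8    → [10, 8]
BINARY_ADD      → [18]
LOAD_CONST 5    → [18, 5]
BINARY_MULTIPLY → [90]
LOAD_CONST 1    → [90, 1]
BINARY_SUBTRACT → [89]
STORE_FAST 2    → []
LOAD_FAST 2     → [89]
LOAD_CONST 3    → [89, 3]
BINARY_ADD      → [92]
LOAD_FAST 2     → [92, 89]
STORE_FAST 1    → [92]
DUP_TOP         → [92, 92]

89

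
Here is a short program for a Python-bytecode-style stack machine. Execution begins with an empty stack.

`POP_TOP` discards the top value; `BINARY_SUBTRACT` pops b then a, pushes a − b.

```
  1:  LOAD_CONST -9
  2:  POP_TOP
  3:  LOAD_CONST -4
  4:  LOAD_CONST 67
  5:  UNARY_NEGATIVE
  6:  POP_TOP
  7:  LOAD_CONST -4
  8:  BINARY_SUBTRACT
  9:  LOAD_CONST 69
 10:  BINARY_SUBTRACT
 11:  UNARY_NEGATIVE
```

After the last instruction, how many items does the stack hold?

1

LOAD_CONST -9   -> -9
POP_TOP         -> (empty)
LOAD_CONST -4   -> -4
LOAD_CONST 67   -> -4 67
UNARY_NEGATIVE  -> -4 -67
POP_TOP         -> -4
LOAD_CONST -4   -> -4 -4
BINARY_SUBTRACT -> 0
LOAD_CONST 69   -> 0 69
BINARY_SUBTRACT -> -69
UNARY_NEGATIVE  -> 69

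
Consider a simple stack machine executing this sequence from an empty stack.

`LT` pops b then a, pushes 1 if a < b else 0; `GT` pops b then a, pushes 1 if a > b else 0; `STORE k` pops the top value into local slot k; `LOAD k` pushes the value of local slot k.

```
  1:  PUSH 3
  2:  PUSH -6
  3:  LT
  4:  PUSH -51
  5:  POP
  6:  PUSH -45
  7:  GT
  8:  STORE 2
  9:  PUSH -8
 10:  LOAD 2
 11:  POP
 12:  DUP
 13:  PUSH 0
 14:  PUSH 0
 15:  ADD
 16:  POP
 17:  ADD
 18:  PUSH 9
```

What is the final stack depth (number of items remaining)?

PUSH 3    [3]
PUSH -6   [3, -6]
LT        [0]
PUSH -51  [0, -51]
POP       [0]
PUSH -45  [0, -45]
GT        [1]
STORE 2   []
PUSH -8   [-8]
LOAD 2    [-8, 1]
POP       [-8]
DUP       [-8, -8]
PUSH 0    [-8, -8, 0]
PUSH 0    [-8, -8, 0, 0]
ADD       [-8, -8, 0]
POP       [-8, -8]
ADD       [-16]
PUSH 9    [-16, 9]

2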